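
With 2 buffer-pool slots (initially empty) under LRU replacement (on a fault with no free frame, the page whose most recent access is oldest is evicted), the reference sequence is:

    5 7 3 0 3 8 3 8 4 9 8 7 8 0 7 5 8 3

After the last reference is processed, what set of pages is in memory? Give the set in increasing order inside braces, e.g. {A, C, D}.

{3, 8}

5 -> miss, frames [5]
7 -> miss, frames [5, 7]
3 -> miss, evict 5, frames [7, 3]
0 -> miss, evict 7, frames [3, 0]
3 -> hit
8 -> miss, evict 0, frames [3, 8]
3 -> hit
8 -> hit
4 -> miss, evict 3, frames [8, 4]
9 -> miss, evict 8, frames [4, 9]
8 -> miss, evict 4, frames [9, 8]
7 -> miss, evict 9, frames [8, 7]
8 -> hit
0 -> miss, evict 7, frames [8, 0]
7 -> miss, evict 8, frames [0, 7]
5 -> miss, evict 0, frames [7, 5]
8 -> miss, evict 7, frames [5, 8]
3 -> miss, evict 5, frames [8, 3]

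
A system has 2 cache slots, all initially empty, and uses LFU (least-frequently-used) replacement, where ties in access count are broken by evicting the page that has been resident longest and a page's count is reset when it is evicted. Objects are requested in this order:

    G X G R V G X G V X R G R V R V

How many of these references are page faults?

G -> fault, frames [G]
X -> fault, frames [G, X]
G -> hit
R -> fault, evict X, frames [G, R]
V -> fault, evict R, frames [G, V]
G -> hit
X -> fault, evict V, frames [G, X]
G -> hit
V -> fault, evict X, frames [G, V]
X -> fault, evict V, frames [G, X]
R -> fault, evict X, frames [G, R]
G -> hit
R -> hit
V -> fault, evict R, frames [G, V]
R -> fault, evict V, frames [G, R]
V -> fault, evict R, frames [G, V]
Page faults: 11.

11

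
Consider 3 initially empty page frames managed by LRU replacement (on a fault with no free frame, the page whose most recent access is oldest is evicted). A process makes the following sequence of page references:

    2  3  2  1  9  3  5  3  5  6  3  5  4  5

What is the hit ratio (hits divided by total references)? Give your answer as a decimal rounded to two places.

0.43

2 → miss, frames (2)
3 → miss, frames (2 3)
2 → hit
1 → miss, frames (3 2 1)
9 → miss, evict 3, frames (2 1 9)
3 → miss, evict 2, frames (1 9 3)
5 → miss, evict 1, frames (9 3 5)
3 → hit
5 → hit
6 → miss, evict 9, frames (3 5 6)
3 → hit
5 → hit
4 → miss, evict 6, frames (3 5 4)
5 → hit
Hits: 6 of 14 references → 6/14 = 0.4286.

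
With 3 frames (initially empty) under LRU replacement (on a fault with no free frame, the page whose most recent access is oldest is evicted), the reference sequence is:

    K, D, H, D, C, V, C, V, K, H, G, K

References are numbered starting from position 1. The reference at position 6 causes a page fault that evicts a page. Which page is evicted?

pos 1: K → fault, frames {K}
pos 2: D → fault, frames {K,D}
pos 3: H → fault, frames {K,D,H}
pos 4: D → hit
pos 5: C → fault, evict K, frames {H,D,C}
pos 6: V → fault, evict H, frames {D,C,V}
At position 6, page H is evicted.

H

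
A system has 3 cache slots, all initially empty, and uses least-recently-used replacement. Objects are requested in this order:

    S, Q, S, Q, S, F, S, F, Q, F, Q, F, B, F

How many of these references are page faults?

4

S: fault, frames {S}
Q: fault, frames {S,Q}
S: hit
Q: hit
S: hit
F: fault, frames {Q,S,F}
S: hit
F: hit
Q: hit
F: hit
Q: hit
F: hit
B: fault, evict S, frames {Q,F,B}
F: hit
Page faults: 4.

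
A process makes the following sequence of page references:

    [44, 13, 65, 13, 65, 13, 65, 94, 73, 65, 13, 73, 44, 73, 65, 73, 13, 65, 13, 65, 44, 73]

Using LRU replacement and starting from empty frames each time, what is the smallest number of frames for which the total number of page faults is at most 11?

f=1: 22 faults
f=2: 14 faults
f=3: 11 faults
f=4: 6 faults
f=5: 5 faults
Smallest f with faults ≤ 11 is 3.

3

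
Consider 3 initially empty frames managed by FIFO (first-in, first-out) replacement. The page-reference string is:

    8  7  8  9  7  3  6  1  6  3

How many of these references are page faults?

6

8 → fault, frames {8}
7 → fault, frames {8,7}
8 → hit
9 → fault, frames {8,7,9}
7 → hit
3 → fault, evict 8, frames {7,9,3}
6 → fault, evict 7, frames {9,3,6}
1 → fault, evict 9, frames {3,6,1}
6 → hit
3 → hit
Page faults: 6.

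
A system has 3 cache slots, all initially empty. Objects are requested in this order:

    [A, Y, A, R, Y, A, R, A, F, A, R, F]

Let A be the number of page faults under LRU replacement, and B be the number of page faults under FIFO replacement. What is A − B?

Under LRU: F F . F . . . . F . . . → 4 faults.
Under FIFO: F F . F . . . . F F . . → 5 faults.
A − B = 4 − 5 = -1.

-1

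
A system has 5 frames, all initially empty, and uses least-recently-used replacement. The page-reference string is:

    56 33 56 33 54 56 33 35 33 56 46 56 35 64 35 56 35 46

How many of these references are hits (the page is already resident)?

56 → miss, frames (56)
33 → miss, frames (56 33)
56 → hit
33 → hit
54 → miss, frames (56 33 54)
56 → hit
33 → hit
35 → miss, frames (54 56 33 35)
33 → hit
56 → hit
46 → miss, frames (54 35 33 56 46)
56 → hit
35 → hit
64 → miss, evict 54, frames (33 46 56 35 64)
35 → hit
56 → hit
35 → hit
46 → hit
Hits: 12.

12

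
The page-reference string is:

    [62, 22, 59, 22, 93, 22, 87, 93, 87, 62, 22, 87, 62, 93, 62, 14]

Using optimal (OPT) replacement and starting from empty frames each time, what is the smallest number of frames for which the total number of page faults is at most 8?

3

f=1: 16 faults
f=2: 10 faults
f=3: 8 faults
f=4: 6 faults
f=5: 6 faults
f=6: 6 faults
Smallest f with faults ≤ 8 is 3.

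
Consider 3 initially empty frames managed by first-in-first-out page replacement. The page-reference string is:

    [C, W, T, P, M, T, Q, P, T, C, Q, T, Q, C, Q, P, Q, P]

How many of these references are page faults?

C: miss, frames {C}
W: miss, frames {C,W}
T: miss, frames {C,W,T}
P: miss, evict C, frames {W,T,P}
M: miss, evict W, frames {T,P,M}
T: hit
Q: miss, evict T, frames {P,M,Q}
P: hit
T: miss, evict P, frames {M,Q,T}
C: miss, evict M, frames {Q,T,C}
Q: hit
T: hit
Q: hit
C: hit
Q: hit
P: miss, evict Q, frames {T,C,P}
Q: miss, evict T, frames {C,P,Q}
P: hit
Page faults: 10.

10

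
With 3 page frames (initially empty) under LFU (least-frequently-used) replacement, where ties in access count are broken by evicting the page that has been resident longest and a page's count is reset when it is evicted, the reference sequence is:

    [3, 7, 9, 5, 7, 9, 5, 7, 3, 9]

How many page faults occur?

3 -> fault, frames (3)
7 -> fault, frames (3 7)
9 -> fault, frames (3 7 9)
5 -> fault, evict 3, frames (7 9 5)
7 -> hit
9 -> hit
5 -> hit
7 -> hit
3 -> fault, evict 9, frames (7 5 3)
9 -> fault, evict 3, frames (7 5 9)
Page faults: 6.

6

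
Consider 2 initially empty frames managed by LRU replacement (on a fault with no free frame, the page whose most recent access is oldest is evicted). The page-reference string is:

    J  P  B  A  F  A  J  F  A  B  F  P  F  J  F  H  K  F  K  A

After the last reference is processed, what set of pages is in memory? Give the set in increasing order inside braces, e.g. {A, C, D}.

J -> fault, frames {J}
P -> fault, frames {J,P}
B -> fault, evict J, frames {P,B}
A -> fault, evict P, frames {B,A}
F -> fault, evict B, frames {A,F}
A -> hit
J -> fault, evict F, frames {A,J}
F -> fault, evict A, frames {J,F}
A -> fault, evict J, frames {F,A}
B -> fault, evict F, frames {A,B}
F -> fault, evict A, frames {B,F}
P -> fault, evict B, frames {F,P}
F -> hit
J -> fault, evict P, frames {F,J}
F -> hit
H -> fault, evict J, frames {F,H}
K -> fault, evict F, frames {H,K}
F -> fault, evict H, frames {K,F}
K -> hit
A -> fault, evict F, frames {K,A}

{A, K}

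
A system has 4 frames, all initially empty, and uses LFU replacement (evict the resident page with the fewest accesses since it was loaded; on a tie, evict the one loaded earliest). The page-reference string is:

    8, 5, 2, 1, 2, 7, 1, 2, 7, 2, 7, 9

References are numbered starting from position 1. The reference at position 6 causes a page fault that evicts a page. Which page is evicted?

8

pos 1: 8: miss, frames {8}
pos 2: 5: miss, frames {8,5}
pos 3: 2: miss, frames {8,5,2}
pos 4: 1: miss, frames {8,5,2,1}
pos 5: 2: hit
pos 6: 7: miss, evict 8, frames {5,2,1,7}
At position 6, page 8 is evicted.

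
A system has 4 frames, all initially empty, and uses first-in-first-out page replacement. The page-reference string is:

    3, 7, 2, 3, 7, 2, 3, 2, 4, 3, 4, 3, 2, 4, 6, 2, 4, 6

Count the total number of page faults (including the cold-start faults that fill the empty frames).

5

3: miss, frames (3)
7: miss, frames (3 7)
2: miss, frames (3 7 2)
3: hit
7: hit
2: hit
3: hit
2: hit
4: miss, frames (3 7 2 4)
3: hit
4: hit
3: hit
2: hit
4: hit
6: miss, evict 3, frames (7 2 4 6)
2: hit
4: hit
6: hit
Page faults: 5.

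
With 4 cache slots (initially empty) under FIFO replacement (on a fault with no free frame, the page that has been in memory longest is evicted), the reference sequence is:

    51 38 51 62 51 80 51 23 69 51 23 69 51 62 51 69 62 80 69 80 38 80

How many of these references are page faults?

10

51 -> miss, frames (51)
38 -> miss, frames (51 38)
51 -> hit
62 -> miss, frames (51 38 62)
51 -> hit
80 -> miss, frames (51 38 62 80)
51 -> hit
23 -> miss, evict 51, frames (38 62 80 23)
69 -> miss, evict 38, frames (62 80 23 69)
51 -> miss, evict 62, frames (80 23 69 51)
23 -> hit
69 -> hit
51 -> hit
62 -> miss, evict 80, frames (23 69 51 62)
51 -> hit
69 -> hit
62 -> hit
80 -> miss, evict 23, frames (69 51 62 80)
69 -> hit
80 -> hit
38 -> miss, evict 69, frames (51 62 80 38)
80 -> hit
Page faults: 10.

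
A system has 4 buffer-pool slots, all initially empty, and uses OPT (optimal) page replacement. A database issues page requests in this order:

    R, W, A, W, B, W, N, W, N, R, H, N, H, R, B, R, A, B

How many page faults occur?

7

R → miss, frames [R]
W → miss, frames [R, W]
A → miss, frames [R, W, A]
W → hit
B → miss, frames [R, W, A, B]
W → hit
N → miss, evict A, frames [R, W, B, N]
W → hit
N → hit
R → hit
H → miss, evict W, frames [R, B, N, H]
N → hit
H → hit
R → hit
B → hit
R → hit
A → miss, evict H, frames [R, B, N, A]
B → hit
Page faults: 7.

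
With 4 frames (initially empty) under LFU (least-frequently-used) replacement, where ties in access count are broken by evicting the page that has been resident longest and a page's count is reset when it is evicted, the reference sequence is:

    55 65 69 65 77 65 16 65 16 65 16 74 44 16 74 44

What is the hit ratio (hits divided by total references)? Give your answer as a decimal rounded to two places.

0.56

55 -> fault, frames [55]
65 -> fault, frames [55, 65]
69 -> fault, frames [55, 65, 69]
65 -> hit
77 -> fault, frames [55, 65, 69, 77]
65 -> hit
16 -> fault, evict 55, frames [65, 69, 77, 16]
65 -> hit
16 -> hit
65 -> hit
16 -> hit
74 -> fault, evict 69, frames [65, 77, 16, 74]
44 -> fault, evict 77, frames [65, 16, 74, 44]
16 -> hit
74 -> hit
44 -> hit
Hits: 9 of 16 references → 9/16 = 0.5625.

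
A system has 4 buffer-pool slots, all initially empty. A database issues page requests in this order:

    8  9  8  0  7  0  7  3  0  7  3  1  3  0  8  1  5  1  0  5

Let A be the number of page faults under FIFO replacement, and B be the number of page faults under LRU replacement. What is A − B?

1

Under FIFO: F F . F F . . F . . . F . . F . F . F . → 9 faults.
Under LRU: F F . F F . . F . . . F . . F . F . . . → 8 faults.
A − B = 9 − 8 = 1.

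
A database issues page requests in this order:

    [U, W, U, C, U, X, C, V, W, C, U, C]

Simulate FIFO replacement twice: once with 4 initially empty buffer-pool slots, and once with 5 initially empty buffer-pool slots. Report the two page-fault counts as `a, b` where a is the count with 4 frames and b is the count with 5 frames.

6, 5

4 frames: F F . F . F . F . . F . → 6 faults.
5 frames: F F . F . F . F . . . . → 5 faults.
5 < 6: adding a frame reduced faults, as is typical.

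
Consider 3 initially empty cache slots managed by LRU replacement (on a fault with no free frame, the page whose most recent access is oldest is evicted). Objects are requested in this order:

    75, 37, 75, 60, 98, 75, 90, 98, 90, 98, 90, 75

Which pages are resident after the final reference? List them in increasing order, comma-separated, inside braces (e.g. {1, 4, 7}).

75: miss, frames {75}
37: miss, frames {75,37}
75: hit
60: miss, frames {37,75,60}
98: miss, evict 37, frames {75,60,98}
75: hit
90: miss, evict 60, frames {98,75,90}
98: hit
90: hit
98: hit
90: hit
75: hit

{75, 90, 98}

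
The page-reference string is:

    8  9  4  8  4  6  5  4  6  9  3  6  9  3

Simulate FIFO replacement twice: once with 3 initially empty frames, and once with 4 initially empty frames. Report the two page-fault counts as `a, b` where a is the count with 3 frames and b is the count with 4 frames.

8, 7

3 frames: F F F . . F F . . F F F . . → 8 faults.
4 frames: F F F . . F F . . . F . F . → 7 faults.
7 < 8: adding a frame reduced faults, as is typical.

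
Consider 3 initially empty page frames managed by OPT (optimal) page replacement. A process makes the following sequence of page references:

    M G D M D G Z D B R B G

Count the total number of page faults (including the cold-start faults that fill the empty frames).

6

M: miss, frames {M}
G: miss, frames {M,G}
D: miss, frames {M,G,D}
M: hit
D: hit
G: hit
Z: miss, evict M, frames {G,D,Z}
D: hit
B: miss, evict Z, frames {G,D,B}
R: miss, evict D, frames {G,B,R}
B: hit
G: hit
Page faults: 6.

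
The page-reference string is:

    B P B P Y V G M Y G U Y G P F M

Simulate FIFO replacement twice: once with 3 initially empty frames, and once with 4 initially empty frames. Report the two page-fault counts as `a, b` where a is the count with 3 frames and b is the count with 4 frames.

12, 11

3 frames: F F . . F F F F F . F . F F F F → 12 faults.
4 frames: F F . . F F F F . . F F . F F F → 11 faults.
11 < 12: adding a frame reduced faults, as is typical.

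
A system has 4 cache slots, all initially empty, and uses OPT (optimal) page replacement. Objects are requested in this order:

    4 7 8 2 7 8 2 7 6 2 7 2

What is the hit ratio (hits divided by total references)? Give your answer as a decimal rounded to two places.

0.58

4 -> miss, frames {4}
7 -> miss, frames {4,7}
8 -> miss, frames {4,7,8}
2 -> miss, frames {4,7,8,2}
7 -> hit
8 -> hit
2 -> hit
7 -> hit
6 -> miss, evict 8, frames {4,7,2,6}
2 -> hit
7 -> hit
2 -> hit
Hits: 7 of 12 references → 7/12 = 0.5833.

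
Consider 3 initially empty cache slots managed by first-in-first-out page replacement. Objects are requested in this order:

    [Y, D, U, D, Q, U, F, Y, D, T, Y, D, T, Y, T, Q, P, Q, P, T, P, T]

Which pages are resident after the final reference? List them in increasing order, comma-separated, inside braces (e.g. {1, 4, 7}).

Y: fault, frames {Y}
D: fault, frames {Y,D}
U: fault, frames {Y,D,U}
D: hit
Q: fault, evict Y, frames {D,U,Q}
U: hit
F: fault, evict D, frames {U,Q,F}
Y: fault, evict U, frames {Q,F,Y}
D: fault, evict Q, frames {F,Y,D}
T: fault, evict F, frames {Y,D,T}
Y: hit
D: hit
T: hit
Y: hit
T: hit
Q: fault, evict Y, frames {D,T,Q}
P: fault, evict D, frames {T,Q,P}
Q: hit
P: hit
T: hit
P: hit
T: hit

{P, Q, T}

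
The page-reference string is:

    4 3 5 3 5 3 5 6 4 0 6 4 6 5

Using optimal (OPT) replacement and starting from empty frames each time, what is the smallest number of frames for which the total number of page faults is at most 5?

f=1: 14 faults
f=2: 8 faults
f=3: 6 faults
f=4: 5 faults
f=5: 5 faults
Smallest f with faults ≤ 5 is 4.

4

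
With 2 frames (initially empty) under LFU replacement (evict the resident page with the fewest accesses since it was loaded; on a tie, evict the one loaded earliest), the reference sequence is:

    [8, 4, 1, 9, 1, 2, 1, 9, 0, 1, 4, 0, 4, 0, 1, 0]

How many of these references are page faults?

8: fault, frames (8)
4: fault, frames (8 4)
1: fault, evict 8, frames (4 1)
9: fault, evict 4, frames (1 9)
1: hit
2: fault, evict 9, frames (1 2)
1: hit
9: fault, evict 2, frames (1 9)
0: fault, evict 9, frames (1 0)
1: hit
4: fault, evict 0, frames (1 4)
0: fault, evict 4, frames (1 0)
4: fault, evict 0, frames (1 4)
0: fault, evict 4, frames (1 0)
1: hit
0: hit
Page faults: 11.

11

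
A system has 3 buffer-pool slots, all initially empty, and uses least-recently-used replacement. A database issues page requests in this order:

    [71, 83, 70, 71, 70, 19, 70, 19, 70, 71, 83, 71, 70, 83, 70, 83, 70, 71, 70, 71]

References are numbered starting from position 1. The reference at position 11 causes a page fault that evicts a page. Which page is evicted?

19

pos 1: 71 → fault, frames (71)
pos 2: 83 → fault, frames (71 83)
pos 3: 70 → fault, frames (71 83 70)
pos 4: 71 → hit
pos 5: 70 → hit
pos 6: 19 → fault, evict 83, frames (71 70 19)
pos 7: 70 → hit
pos 8: 19 → hit
pos 9: 70 → hit
pos 10: 71 → hit
pos 11: 83 → fault, evict 19, frames (70 71 83)
At position 11, page 19 is evicted.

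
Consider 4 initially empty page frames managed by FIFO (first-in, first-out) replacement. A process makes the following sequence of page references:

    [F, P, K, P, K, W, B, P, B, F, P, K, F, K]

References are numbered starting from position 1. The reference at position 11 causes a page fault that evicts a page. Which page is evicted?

pos 1: F -> miss, frames [F]
pos 2: P -> miss, frames [F, P]
pos 3: K -> miss, frames [F, P, K]
pos 4: P -> hit
pos 5: K -> hit
pos 6: W -> miss, frames [F, P, K, W]
pos 7: B -> miss, evict F, frames [P, K, W, B]
pos 8: P -> hit
pos 9: B -> hit
pos 10: F -> miss, evict P, frames [K, W, B, F]
pos 11: P -> miss, evict K, frames [W, B, F, P]
At position 11, page K is evicted.

K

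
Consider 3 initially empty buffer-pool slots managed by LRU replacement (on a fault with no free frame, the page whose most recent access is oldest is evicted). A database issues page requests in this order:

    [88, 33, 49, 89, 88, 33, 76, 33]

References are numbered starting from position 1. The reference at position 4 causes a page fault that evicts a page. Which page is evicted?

88

pos 1: 88 -> fault, frames [88]
pos 2: 33 -> fault, frames [88, 33]
pos 3: 49 -> fault, frames [88, 33, 49]
pos 4: 89 -> fault, evict 88, frames [33, 49, 89]
At position 4, page 88 is evicted.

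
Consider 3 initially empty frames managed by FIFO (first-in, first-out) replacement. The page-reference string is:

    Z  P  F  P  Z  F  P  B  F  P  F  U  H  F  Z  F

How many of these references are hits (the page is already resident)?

8

Z: miss, frames {Z}
P: miss, frames {Z,P}
F: miss, frames {Z,P,F}
P: hit
Z: hit
F: hit
P: hit
B: miss, evict Z, frames {P,F,B}
F: hit
P: hit
F: hit
U: miss, evict P, frames {F,B,U}
H: miss, evict F, frames {B,U,H}
F: miss, evict B, frames {U,H,F}
Z: miss, evict U, frames {H,F,Z}
F: hit
Hits: 8.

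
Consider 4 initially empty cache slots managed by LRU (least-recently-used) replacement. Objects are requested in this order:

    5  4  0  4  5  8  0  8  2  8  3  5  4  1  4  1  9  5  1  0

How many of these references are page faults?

11

5 → fault, frames {5}
4 → fault, frames {5,4}
0 → fault, frames {5,4,0}
4 → hit
5 → hit
8 → fault, frames {0,4,5,8}
0 → hit
8 → hit
2 → fault, evict 4, frames {5,0,8,2}
8 → hit
3 → fault, evict 5, frames {0,2,8,3}
5 → fault, evict 0, frames {2,8,3,5}
4 → fault, evict 2, frames {8,3,5,4}
1 → fault, evict 8, frames {3,5,4,1}
4 → hit
1 → hit
9 → fault, evict 3, frames {5,4,1,9}
5 → hit
1 → hit
0 → fault, evict 4, frames {9,5,1,0}
Page faults: 11.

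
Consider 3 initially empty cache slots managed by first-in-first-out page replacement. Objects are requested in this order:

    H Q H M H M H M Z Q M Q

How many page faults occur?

4

H: miss, frames (H)
Q: miss, frames (H Q)
H: hit
M: miss, frames (H Q M)
H: hit
M: hit
H: hit
M: hit
Z: miss, evict H, frames (Q M Z)
Q: hit
M: hit
Q: hit
Page faults: 4.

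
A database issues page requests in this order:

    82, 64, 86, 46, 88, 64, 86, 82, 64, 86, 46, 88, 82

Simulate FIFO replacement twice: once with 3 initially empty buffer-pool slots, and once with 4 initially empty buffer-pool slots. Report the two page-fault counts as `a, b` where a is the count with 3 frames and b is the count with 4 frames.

10, 11

3 frames: F F F F F F F F . . F F . → 10 faults.
4 frames: F F F F F . . F F F F F F → 11 faults.
11 > 10: adding a frame increased faults — Belady's anomaly.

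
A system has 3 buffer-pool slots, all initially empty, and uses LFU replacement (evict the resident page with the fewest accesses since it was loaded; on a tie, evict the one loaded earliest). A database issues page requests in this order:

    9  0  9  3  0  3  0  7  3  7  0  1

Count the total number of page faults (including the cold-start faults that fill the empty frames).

5

9 -> fault, frames (9)
0 -> fault, frames (9 0)
9 -> hit
3 -> fault, frames (9 0 3)
0 -> hit
3 -> hit
0 -> hit
7 -> fault, evict 9, frames (0 3 7)
3 -> hit
7 -> hit
0 -> hit
1 -> fault, evict 7, frames (0 3 1)
Page faults: 5.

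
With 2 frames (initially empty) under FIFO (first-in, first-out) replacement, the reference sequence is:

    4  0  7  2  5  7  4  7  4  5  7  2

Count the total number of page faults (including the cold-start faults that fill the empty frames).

10

4: fault, frames [4]
0: fault, frames [4, 0]
7: fault, evict 4, frames [0, 7]
2: fault, evict 0, frames [7, 2]
5: fault, evict 7, frames [2, 5]
7: fault, evict 2, frames [5, 7]
4: fault, evict 5, frames [7, 4]
7: hit
4: hit
5: fault, evict 7, frames [4, 5]
7: fault, evict 4, frames [5, 7]
2: fault, evict 5, frames [7, 2]
Page faults: 10.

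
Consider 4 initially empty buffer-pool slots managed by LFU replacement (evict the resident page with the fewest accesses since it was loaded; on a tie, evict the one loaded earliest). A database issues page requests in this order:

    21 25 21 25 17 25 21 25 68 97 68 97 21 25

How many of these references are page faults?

21 -> fault, frames (21)
25 -> fault, frames (21 25)
21 -> hit
25 -> hit
17 -> fault, frames (21 25 17)
25 -> hit
21 -> hit
25 -> hit
68 -> fault, frames (21 25 17 68)
97 -> fault, evict 17, frames (21 25 68 97)
68 -> hit
97 -> hit
21 -> hit
25 -> hit
Page faults: 5.

5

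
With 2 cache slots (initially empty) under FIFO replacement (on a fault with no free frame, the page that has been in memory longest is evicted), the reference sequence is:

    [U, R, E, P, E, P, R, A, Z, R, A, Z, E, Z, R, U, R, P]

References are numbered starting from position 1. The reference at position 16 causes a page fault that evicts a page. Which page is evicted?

pos 1: U → fault, frames (U)
pos 2: R → fault, frames (U R)
pos 3: E → fault, evict U, frames (R E)
pos 4: P → fault, evict R, frames (E P)
pos 5: E → hit
pos 6: P → hit
pos 7: R → fault, evict E, frames (P R)
pos 8: A → fault, evict P, frames (R A)
pos 9: Z → fault, evict R, frames (A Z)
pos 10: R → fault, evict A, frames (Z R)
pos 11: A → fault, evict Z, frames (R A)
pos 12: Z → fault, evict R, frames (A Z)
pos 13: E → fault, evict A, frames (Z E)
pos 14: Z → hit
pos 15: R → fault, evict Z, frames (E R)
pos 16: U → fault, evict E, frames (R U)
At position 16, page E is evicted.

E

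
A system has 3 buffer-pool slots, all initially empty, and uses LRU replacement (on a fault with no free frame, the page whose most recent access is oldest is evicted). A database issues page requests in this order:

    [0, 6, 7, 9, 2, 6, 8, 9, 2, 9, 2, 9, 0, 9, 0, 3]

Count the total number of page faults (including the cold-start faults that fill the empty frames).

11

0 -> miss, frames [0]
6 -> miss, frames [0, 6]
7 -> miss, frames [0, 6, 7]
9 -> miss, evict 0, frames [6, 7, 9]
2 -> miss, evict 6, frames [7, 9, 2]
6 -> miss, evict 7, frames [9, 2, 6]
8 -> miss, evict 9, frames [2, 6, 8]
9 -> miss, evict 2, frames [6, 8, 9]
2 -> miss, evict 6, frames [8, 9, 2]
9 -> hit
2 -> hit
9 -> hit
0 -> miss, evict 8, frames [2, 9, 0]
9 -> hit
0 -> hit
3 -> miss, evict 2, frames [9, 0, 3]
Page faults: 11.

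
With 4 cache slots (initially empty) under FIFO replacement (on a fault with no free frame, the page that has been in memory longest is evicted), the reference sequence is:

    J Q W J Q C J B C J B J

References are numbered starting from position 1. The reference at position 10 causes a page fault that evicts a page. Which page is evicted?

Q

pos 1: J → miss, frames (J)
pos 2: Q → miss, frames (J Q)
pos 3: W → miss, frames (J Q W)
pos 4: J → hit
pos 5: Q → hit
pos 6: C → miss, frames (J Q W C)
pos 7: J → hit
pos 8: B → miss, evict J, frames (Q W C B)
pos 9: C → hit
pos 10: J → miss, evict Q, frames (W C B J)
At position 10, page Q is evicted.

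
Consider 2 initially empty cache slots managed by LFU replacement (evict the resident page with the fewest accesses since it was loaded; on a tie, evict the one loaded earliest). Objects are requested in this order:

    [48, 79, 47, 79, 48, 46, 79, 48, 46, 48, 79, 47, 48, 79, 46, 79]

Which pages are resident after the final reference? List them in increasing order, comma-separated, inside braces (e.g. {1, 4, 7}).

{46, 79}

48: miss, frames [48]
79: miss, frames [48, 79]
47: miss, evict 48, frames [79, 47]
79: hit
48: miss, evict 47, frames [79, 48]
46: miss, evict 48, frames [79, 46]
79: hit
48: miss, evict 46, frames [79, 48]
46: miss, evict 48, frames [79, 46]
48: miss, evict 46, frames [79, 48]
79: hit
47: miss, evict 48, frames [79, 47]
48: miss, evict 47, frames [79, 48]
79: hit
46: miss, evict 48, frames [79, 46]
79: hit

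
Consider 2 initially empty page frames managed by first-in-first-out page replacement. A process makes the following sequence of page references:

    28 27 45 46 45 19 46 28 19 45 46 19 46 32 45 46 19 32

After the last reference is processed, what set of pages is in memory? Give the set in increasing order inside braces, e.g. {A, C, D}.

{19, 32}

28: fault, frames {28}
27: fault, frames {28,27}
45: fault, evict 28, frames {27,45}
46: fault, evict 27, frames {45,46}
45: hit
19: fault, evict 45, frames {46,19}
46: hit
28: fault, evict 46, frames {19,28}
19: hit
45: fault, evict 19, frames {28,45}
46: fault, evict 28, frames {45,46}
19: fault, evict 45, frames {46,19}
46: hit
32: fault, evict 46, frames {19,32}
45: fault, evict 19, frames {32,45}
46: fault, evict 32, frames {45,46}
19: fault, evict 45, frames {46,19}
32: fault, evict 46, frames {19,32}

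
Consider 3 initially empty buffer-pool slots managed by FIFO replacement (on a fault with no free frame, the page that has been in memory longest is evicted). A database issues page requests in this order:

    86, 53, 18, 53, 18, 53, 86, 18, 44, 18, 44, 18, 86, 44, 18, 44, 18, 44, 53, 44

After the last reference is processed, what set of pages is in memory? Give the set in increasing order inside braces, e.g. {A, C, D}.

86: fault, frames (86)
53: fault, frames (86 53)
18: fault, frames (86 53 18)
53: hit
18: hit
53: hit
86: hit
18: hit
44: fault, evict 86, frames (53 18 44)
18: hit
44: hit
18: hit
86: fault, evict 53, frames (18 44 86)
44: hit
18: hit
44: hit
18: hit
44: hit
53: fault, evict 18, frames (44 86 53)
44: hit

{44, 53, 86}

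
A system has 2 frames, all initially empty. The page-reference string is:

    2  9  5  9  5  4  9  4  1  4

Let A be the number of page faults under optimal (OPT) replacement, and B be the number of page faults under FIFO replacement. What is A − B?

-2

Under OPT: F F F . . F . . F . → 5 faults.
Under FIFO: F F F . . F F . F F → 7 faults.
A − B = 5 − 7 = -2.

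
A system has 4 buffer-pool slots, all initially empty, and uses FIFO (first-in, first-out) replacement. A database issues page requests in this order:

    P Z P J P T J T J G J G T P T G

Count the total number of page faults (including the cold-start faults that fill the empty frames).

6

P: miss, frames [P]
Z: miss, frames [P, Z]
P: hit
J: miss, frames [P, Z, J]
P: hit
T: miss, frames [P, Z, J, T]
J: hit
T: hit
J: hit
G: miss, evict P, frames [Z, J, T, G]
J: hit
G: hit
T: hit
P: miss, evict Z, frames [J, T, G, P]
T: hit
G: hit
Page faults: 6.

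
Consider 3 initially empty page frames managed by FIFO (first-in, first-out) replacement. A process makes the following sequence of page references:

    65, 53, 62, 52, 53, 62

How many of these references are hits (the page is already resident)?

2

65: fault, frames (65)
53: fault, frames (65 53)
62: fault, frames (65 53 62)
52: fault, evict 65, frames (53 62 52)
53: hit
62: hit
Hits: 2.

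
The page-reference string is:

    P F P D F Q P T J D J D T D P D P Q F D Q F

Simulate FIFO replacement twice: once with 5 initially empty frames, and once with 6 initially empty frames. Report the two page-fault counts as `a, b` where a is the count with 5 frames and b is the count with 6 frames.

10, 6

5 frames: F F . F . F . F F . . . . . F . . . F F F . → 10 faults.
6 frames: F F . F . F . F F . . . . . . . . . . . . . → 6 faults.
6 < 10: adding a frame reduced faults, as is typical.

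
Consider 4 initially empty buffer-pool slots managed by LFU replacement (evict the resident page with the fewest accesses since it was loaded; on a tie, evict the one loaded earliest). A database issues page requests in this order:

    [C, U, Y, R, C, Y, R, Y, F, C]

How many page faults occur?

C -> miss, frames [C]
U -> miss, frames [C, U]
Y -> miss, frames [C, U, Y]
R -> miss, frames [C, U, Y, R]
C -> hit
Y -> hit
R -> hit
Y -> hit
F -> miss, evict U, frames [C, Y, R, F]
C -> hit
Page faults: 5.

5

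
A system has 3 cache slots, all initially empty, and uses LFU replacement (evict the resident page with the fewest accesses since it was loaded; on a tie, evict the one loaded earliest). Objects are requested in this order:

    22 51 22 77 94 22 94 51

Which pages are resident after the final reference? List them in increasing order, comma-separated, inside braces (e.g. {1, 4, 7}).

22: fault, frames (22)
51: fault, frames (22 51)
22: hit
77: fault, frames (22 51 77)
94: fault, evict 51, frames (22 77 94)
22: hit
94: hit
51: fault, evict 77, frames (22 94 51)

{22, 51, 94}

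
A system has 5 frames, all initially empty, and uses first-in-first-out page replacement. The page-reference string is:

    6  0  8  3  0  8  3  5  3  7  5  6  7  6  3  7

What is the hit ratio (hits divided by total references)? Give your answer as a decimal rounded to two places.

0.56

6 → fault, frames {6}
0 → fault, frames {6,0}
8 → fault, frames {6,0,8}
3 → fault, frames {6,0,8,3}
0 → hit
8 → hit
3 → hit
5 → fault, frames {6,0,8,3,5}
3 → hit
7 → fault, evict 6, frames {0,8,3,5,7}
5 → hit
6 → fault, evict 0, frames {8,3,5,7,6}
7 → hit
6 → hit
3 → hit
7 → hit
Hits: 9 of 16 references → 9/16 = 0.5625.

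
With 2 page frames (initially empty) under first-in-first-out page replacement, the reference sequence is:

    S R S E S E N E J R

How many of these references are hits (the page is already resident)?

S: fault, frames (S)
R: fault, frames (S R)
S: hit
E: fault, evict S, frames (R E)
S: fault, evict R, frames (E S)
E: hit
N: fault, evict E, frames (S N)
E: fault, evict S, frames (N E)
J: fault, evict N, frames (E J)
R: fault, evict E, frames (J R)
Hits: 2.

2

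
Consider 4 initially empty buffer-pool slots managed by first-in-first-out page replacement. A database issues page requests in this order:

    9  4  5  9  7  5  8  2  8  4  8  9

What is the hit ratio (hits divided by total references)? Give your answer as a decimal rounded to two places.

9 -> fault, frames {9}
4 -> fault, frames {9,4}
5 -> fault, frames {9,4,5}
9 -> hit
7 -> fault, frames {9,4,5,7}
5 -> hit
8 -> fault, evict 9, frames {4,5,7,8}
2 -> fault, evict 4, frames {5,7,8,2}
8 -> hit
4 -> fault, evict 5, frames {7,8,2,4}
8 -> hit
9 -> fault, evict 7, frames {8,2,4,9}
Hits: 4 of 12 references → 4/12 = 0.3333.

0.33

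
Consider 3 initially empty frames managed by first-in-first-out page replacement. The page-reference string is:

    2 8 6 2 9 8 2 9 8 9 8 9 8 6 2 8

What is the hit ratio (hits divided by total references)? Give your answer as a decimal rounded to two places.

0.56

2 → fault, frames [2]
8 → fault, frames [2, 8]
6 → fault, frames [2, 8, 6]
2 → hit
9 → fault, evict 2, frames [8, 6, 9]
8 → hit
2 → fault, evict 8, frames [6, 9, 2]
9 → hit
8 → fault, evict 6, frames [9, 2, 8]
9 → hit
8 → hit
9 → hit
8 → hit
6 → fault, evict 9, frames [2, 8, 6]
2 → hit
8 → hit
Hits: 9 of 16 references → 9/16 = 0.5625.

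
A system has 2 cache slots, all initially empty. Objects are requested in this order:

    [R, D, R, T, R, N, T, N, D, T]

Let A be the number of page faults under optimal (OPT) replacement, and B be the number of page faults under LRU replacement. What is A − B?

-2

Under OPT: F F . F . F . . F . → 5 faults.
Under LRU: F F . F . F F . F F → 7 faults.
A − B = 5 − 7 = -2.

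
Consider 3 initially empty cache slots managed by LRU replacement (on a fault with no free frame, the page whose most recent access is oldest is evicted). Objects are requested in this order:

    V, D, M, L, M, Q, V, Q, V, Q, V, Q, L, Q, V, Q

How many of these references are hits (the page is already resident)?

V -> miss, frames (V)
D -> miss, frames (V D)
M -> miss, frames (V D M)
L -> miss, evict V, frames (D M L)
M -> hit
Q -> miss, evict D, frames (L M Q)
V -> miss, evict L, frames (M Q V)
Q -> hit
V -> hit
Q -> hit
V -> hit
Q -> hit
L -> miss, evict M, frames (V Q L)
Q -> hit
V -> hit
Q -> hit
Hits: 9.

9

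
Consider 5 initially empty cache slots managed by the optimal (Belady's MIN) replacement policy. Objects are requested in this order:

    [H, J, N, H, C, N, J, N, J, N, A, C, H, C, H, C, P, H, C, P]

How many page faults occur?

H → fault, frames [H]
J → fault, frames [H, J]
N → fault, frames [H, J, N]
H → hit
C → fault, frames [H, J, N, C]
N → hit
J → hit
N → hit
J → hit
N → hit
A → fault, frames [H, J, N, C, A]
C → hit
H → hit
C → hit
H → hit
C → hit
P → fault, evict A, frames [H, J, N, C, P]
H → hit
C → hit
P → hit
Page faults: 6.

6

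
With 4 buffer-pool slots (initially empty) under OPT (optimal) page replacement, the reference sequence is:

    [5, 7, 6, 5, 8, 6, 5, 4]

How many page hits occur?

3

5 → miss, frames [5]
7 → miss, frames [5, 7]
6 → miss, frames [5, 7, 6]
5 → hit
8 → miss, frames [5, 7, 6, 8]
6 → hit
5 → hit
4 → miss, evict 8, frames [5, 7, 6, 4]
Hits: 3.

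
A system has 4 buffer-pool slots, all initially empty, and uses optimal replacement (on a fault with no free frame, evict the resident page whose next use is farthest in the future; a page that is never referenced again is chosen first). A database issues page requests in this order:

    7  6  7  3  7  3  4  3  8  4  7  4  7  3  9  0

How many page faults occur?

7

7: fault, frames (7)
6: fault, frames (7 6)
7: hit
3: fault, frames (7 6 3)
7: hit
3: hit
4: fault, frames (7 6 3 4)
3: hit
8: fault, evict 6, frames (7 3 4 8)
4: hit
7: hit
4: hit
7: hit
3: hit
9: fault, evict 8, frames (7 3 4 9)
0: fault, evict 9, frames (7 3 4 0)
Page faults: 7.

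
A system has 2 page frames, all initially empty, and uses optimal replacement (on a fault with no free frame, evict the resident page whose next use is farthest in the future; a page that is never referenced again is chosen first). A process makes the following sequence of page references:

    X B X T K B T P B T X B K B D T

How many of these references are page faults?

11

X -> miss, frames {X}
B -> miss, frames {X,B}
X -> hit
T -> miss, evict X, frames {B,T}
K -> miss, evict T, frames {B,K}
B -> hit
T -> miss, evict K, frames {B,T}
P -> miss, evict T, frames {B,P}
B -> hit
T -> miss, evict P, frames {B,T}
X -> miss, evict T, frames {B,X}
B -> hit
K -> miss, evict X, frames {B,K}
B -> hit
D -> miss, evict K, frames {B,D}
T -> miss, evict D, frames {B,T}
Page faults: 11.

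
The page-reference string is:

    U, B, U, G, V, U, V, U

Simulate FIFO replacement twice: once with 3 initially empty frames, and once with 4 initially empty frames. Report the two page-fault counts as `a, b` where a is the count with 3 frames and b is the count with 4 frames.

3 frames: F F . F F F . . → 5 faults.
4 frames: F F . F F . . . → 4 faults.
4 < 5: adding a frame reduced faults, as is typical.

5, 4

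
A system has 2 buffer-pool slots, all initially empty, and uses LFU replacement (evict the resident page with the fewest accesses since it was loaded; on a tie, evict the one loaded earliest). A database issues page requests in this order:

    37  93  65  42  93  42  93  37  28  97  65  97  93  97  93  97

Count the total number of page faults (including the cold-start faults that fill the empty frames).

37 → miss, frames {37}
93 → miss, frames {37,93}
65 → miss, evict 37, frames {93,65}
42 → miss, evict 93, frames {65,42}
93 → miss, evict 65, frames {42,93}
42 → hit
93 → hit
37 → miss, evict 42, frames {93,37}
28 → miss, evict 37, frames {93,28}
97 → miss, evict 28, frames {93,97}
65 → miss, evict 97, frames {93,65}
97 → miss, evict 65, frames {93,97}
93 → hit
97 → hit
93 → hit
97 → hit
Page faults: 10.

10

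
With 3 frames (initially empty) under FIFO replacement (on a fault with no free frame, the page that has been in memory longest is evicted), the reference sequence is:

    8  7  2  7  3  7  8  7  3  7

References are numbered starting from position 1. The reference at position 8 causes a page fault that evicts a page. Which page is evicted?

pos 1: 8 → fault, frames {8}
pos 2: 7 → fault, frames {8,7}
pos 3: 2 → fault, frames {8,7,2}
pos 4: 7 → hit
pos 5: 3 → fault, evict 8, frames {7,2,3}
pos 6: 7 → hit
pos 7: 8 → fault, evict 7, frames {2,3,8}
pos 8: 7 → fault, evict 2, frames {3,8,7}
At position 8, page 2 is evicted.

2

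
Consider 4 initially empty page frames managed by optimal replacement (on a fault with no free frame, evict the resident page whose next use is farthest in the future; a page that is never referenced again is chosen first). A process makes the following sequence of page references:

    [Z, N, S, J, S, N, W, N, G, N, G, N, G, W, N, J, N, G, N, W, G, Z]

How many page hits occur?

15

Z → fault, frames {Z}
N → fault, frames {Z,N}
S → fault, frames {Z,N,S}
J → fault, frames {Z,N,S,J}
S → hit
N → hit
W → fault, evict S, frames {Z,N,J,W}
N → hit
G → fault, evict Z, frames {N,J,W,G}
N → hit
G → hit
N → hit
G → hit
W → hit
N → hit
J → hit
N → hit
G → hit
N → hit
W → hit
G → hit
Z → fault, evict G, frames {N,J,W,Z}
Hits: 15.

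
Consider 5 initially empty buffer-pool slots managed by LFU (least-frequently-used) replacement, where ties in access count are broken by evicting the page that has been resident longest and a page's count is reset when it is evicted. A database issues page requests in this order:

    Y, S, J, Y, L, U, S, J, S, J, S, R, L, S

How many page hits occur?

Y → miss, frames {Y}
S → miss, frames {Y,S}
J → miss, frames {Y,S,J}
Y → hit
L → miss, frames {Y,S,J,L}
U → miss, frames {Y,S,J,L,U}
S → hit
J → hit
S → hit
J → hit
S → hit
R → miss, evict L, frames {Y,S,J,U,R}
L → miss, evict U, frames {Y,S,J,R,L}
S → hit
Hits: 7.

7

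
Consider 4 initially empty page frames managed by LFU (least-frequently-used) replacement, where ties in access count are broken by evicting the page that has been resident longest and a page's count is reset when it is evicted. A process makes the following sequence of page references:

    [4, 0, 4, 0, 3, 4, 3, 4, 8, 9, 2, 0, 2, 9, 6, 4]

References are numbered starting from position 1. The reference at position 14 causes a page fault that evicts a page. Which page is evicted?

3

pos 1: 4 → fault, frames {4}
pos 2: 0 → fault, frames {4,0}
pos 3: 4 → hit
pos 4: 0 → hit
pos 5: 3 → fault, frames {4,0,3}
pos 6: 4 → hit
pos 7: 3 → hit
pos 8: 4 → hit
pos 9: 8 → fault, frames {4,0,3,8}
pos 10: 9 → fault, evict 8, frames {4,0,3,9}
pos 11: 2 → fault, evict 9, frames {4,0,3,2}
pos 12: 0 → hit
pos 13: 2 → hit
pos 14: 9 → fault, evict 3, frames {4,0,2,9}
At position 14, page 3 is evicted.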